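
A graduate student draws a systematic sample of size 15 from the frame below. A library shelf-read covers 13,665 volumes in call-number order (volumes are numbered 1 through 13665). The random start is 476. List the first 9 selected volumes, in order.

k = N/n = 13665/15 = 911
volume 1: 476
volume 2: 476 + 911 = 1387
volume 3: 1387 + 911 = 2298
volume 4: 2298 + 911 = 3209
volume 5: 3209 + 911 = 4120
volume 6: 4120 + 911 = 5031
volume 7: 5031 + 911 = 5942
volume 8: 5942 + 911 = 6853
volume 9: 6853 + 911 = 7764

476, 1387, 2298, 3209, 4120, 5031, 5942, 6853, 7764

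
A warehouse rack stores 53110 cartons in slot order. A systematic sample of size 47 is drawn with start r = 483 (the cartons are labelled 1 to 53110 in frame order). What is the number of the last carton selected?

k = 53110/47 = 1130
47th selection = r + (47−1)·k = 483 + 46×1130 = 483 + 51980 = 52463

52463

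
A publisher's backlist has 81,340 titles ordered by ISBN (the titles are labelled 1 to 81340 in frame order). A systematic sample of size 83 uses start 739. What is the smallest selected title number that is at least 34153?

k = 81340/83 = 980
Steps past start: ⌈(34153 − 739)/980⌉ = ⌈33414/980⌉ = 35
Selected title: 739 + 35×980 = 35039

35039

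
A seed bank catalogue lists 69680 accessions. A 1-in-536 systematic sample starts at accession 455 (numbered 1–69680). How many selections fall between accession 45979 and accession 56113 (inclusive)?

19

k = 536
First selection ≥ 45979: 455 + ⌈(45979−455)/536⌉·536 = 455 + 85×536 = 46015
Last selection ≤ 56113: 455 + ⌊(56113−455)/536⌋·536 = 455 + 103×536 = 55663
Count = 103 − 85 + 1 = 19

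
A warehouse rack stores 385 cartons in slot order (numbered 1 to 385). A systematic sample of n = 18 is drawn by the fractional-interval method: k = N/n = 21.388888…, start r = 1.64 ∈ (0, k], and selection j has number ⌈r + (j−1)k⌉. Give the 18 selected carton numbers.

j=1: r + 0k = 1.64 → ⌈·⌉ = 2
j=2: r + 1k = 23.028888… → ⌈·⌉ = 24
j=3: r + 2k = 44.417777… → ⌈·⌉ = 45
j=4: r + 3k = 65.806666… → ⌈·⌉ = 66
j=5: r + 4k = 87.195555… → ⌈·⌉ = 88
j=6: r + 5k = 108.584444… → ⌈·⌉ = 109
j=7: r + 6k = 129.973333… → ⌈·⌉ = 130
j=8: r + 7k = 151.362222… → ⌈·⌉ = 152
j=9: r + 8k = 172.751111… → ⌈·⌉ = 173
j=10: r + 9k = 194.14 → ⌈·⌉ = 195
j=11: r + 10k = 215.528888… → ⌈·⌉ = 216
j=12: r + 11k = 236.917777… → ⌈·⌉ = 237
j=13: r + 12k = 258.306666… → ⌈·⌉ = 259
j=14: r + 13k = 279.695555… → ⌈·⌉ = 280
j=15: r + 14k = 301.084444… → ⌈·⌉ = 302
j=16: r + 15k = 322.473333… → ⌈·⌉ = 323
j=17: r + 16k = 343.862222… → ⌈·⌉ = 344
j=18: r + 17k = 365.251111… → ⌈·⌉ = 366

2, 24, 45, 66, 88, 109, 130, 152, 173, 195, 216, 237, 259, 280, 302, 323, 344, 366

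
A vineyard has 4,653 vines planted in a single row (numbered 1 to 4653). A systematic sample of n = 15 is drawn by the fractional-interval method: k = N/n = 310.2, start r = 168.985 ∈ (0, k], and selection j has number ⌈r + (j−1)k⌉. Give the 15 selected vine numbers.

j=1: r + 0k = 168.985 → ⌈·⌉ = 169
j=2: r + 1k = 479.185 → ⌈·⌉ = 480
j=3: r + 2k = 789.385 → ⌈·⌉ = 790
j=4: r + 3k = 1099.585 → ⌈·⌉ = 1100
j=5: r + 4k = 1409.785 → ⌈·⌉ = 1410
j=6: r + 5k = 1719.985 → ⌈·⌉ = 1720
j=7: r + 6k = 2030.185 → ⌈·⌉ = 2031
j=8: r + 7k = 2340.385 → ⌈·⌉ = 2341
j=9: r + 8k = 2650.585 → ⌈·⌉ = 2651
j=10: r + 9k = 2960.785 → ⌈·⌉ = 2961
j=11: r + 10k = 3270.985 → ⌈·⌉ = 3271
j=12: r + 11k = 3581.185 → ⌈·⌉ = 3582
j=13: r + 12k = 3891.385 → ⌈·⌉ = 3892
j=14: r + 13k = 4201.585 → ⌈·⌉ = 4202
j=15: r + 14k = 4511.785 → ⌈·⌉ = 4512

169, 480, 790, 1100, 1410, 1720, 2031, 2341, 2651, 2961, 3271, 3582, 3892, 4202, 4512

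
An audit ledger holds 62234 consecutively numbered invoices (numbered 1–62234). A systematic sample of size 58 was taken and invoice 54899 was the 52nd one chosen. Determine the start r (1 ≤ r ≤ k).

k = 62234/58 = 1073
r = 54899 − (52−1)×1073 = 54899 − 54723 = 176

176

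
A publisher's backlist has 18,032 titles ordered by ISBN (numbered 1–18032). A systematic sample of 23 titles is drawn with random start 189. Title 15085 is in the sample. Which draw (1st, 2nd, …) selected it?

k = 18032/23 = 784
position = (15085 − 189)/784 + 1 = 14896/784 + 1 = 19 + 1 = 20

20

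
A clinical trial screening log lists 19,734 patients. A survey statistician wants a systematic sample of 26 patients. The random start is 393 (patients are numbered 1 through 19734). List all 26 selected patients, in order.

k = N/n = 19734/26 = 759
patient 1: 393
patient 2: 393 + 759 = 1152
patient 3: 1152 + 759 = 1911
patient 4: 1911 + 759 = 2670
patient 5: 2670 + 759 = 3429
patient 6: 3429 + 759 = 4188
patient 7: 4188 + 759 = 4947
patient 8: 4947 + 759 = 5706
patient 9: 5706 + 759 = 6465
patient 10: 6465 + 759 = 7224
patient 11: 7224 + 759 = 7983
patient 12: 7983 + 759 = 8742
patient 13: 8742 + 759 = 9501
patient 14: 9501 + 759 = 10260
patient 15: 10260 + 759 = 11019
patient 16: 11019 + 759 = 11778
patient 17: 11778 + 759 = 12537
patient 18: 12537 + 759 = 13296
patient 19: 13296 + 759 = 14055
patient 20: 14055 + 759 = 14814
patient 21: 14814 + 759 = 15573
patient 22: 15573 + 759 = 16332
patient 23: 16332 + 759 = 17091
patient 24: 17091 + 759 = 17850
patient 25: 17850 + 759 = 18609
patient 26: 18609 + 759 = 19368

393, 1152, 1911, 2670, 3429, 4188, 4947, 5706, 6465, 7224, 7983, 8742, 9501, 10260, 11019, 11778, 12537, 13296, 14055, 14814, 15573, 16332, 17091, 17850, 18609, 19368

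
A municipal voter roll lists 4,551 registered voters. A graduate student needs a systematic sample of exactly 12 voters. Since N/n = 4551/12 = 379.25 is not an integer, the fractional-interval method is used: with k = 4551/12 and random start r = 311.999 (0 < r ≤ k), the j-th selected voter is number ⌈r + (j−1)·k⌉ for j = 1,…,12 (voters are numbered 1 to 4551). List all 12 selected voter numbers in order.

j=1: r + 0k = 311.999 → ⌈·⌉ = 312
j=2: r + 1k = 691.249 → ⌈·⌉ = 692
j=3: r + 2k = 1070.499 → ⌈·⌉ = 1071
j=4: r + 3k = 1449.749 → ⌈·⌉ = 1450
j=5: r + 4k = 1828.999 → ⌈·⌉ = 1829
j=6: r + 5k = 2208.249 → ⌈·⌉ = 2209
j=7: r + 6k = 2587.499 → ⌈·⌉ = 2588
j=8: r + 7k = 2966.749 → ⌈·⌉ = 2967
j=9: r + 8k = 3345.999 → ⌈·⌉ = 3346
j=10: r + 9k = 3725.249 → ⌈·⌉ = 3726
j=11: r + 10k = 4104.499 → ⌈·⌉ = 4105
j=12: r + 11k = 4483.749 → ⌈·⌉ = 4484

312, 692, 1071, 1450, 1829, 2209, 2588, 2967, 3346, 3726, 4105, 4484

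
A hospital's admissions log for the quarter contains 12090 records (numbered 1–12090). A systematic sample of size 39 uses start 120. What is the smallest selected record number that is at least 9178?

k = 12090/39 = 310
Steps past start: ⌈(9178 − 120)/310⌉ = ⌈9058/310⌉ = 30
Selected record: 120 + 30×310 = 9420

9420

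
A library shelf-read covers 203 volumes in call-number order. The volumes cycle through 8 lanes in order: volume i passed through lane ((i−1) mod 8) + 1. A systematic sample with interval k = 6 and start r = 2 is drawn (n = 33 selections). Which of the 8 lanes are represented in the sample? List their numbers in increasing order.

2, 4, 6, 8

Consecutive selections differ by k = 6, so their lane numbers differ by 6 mod 8 = 6.
gcd(6, 8) = 2, so the sample visits 8/2 = 4 distinct residues mod 8.
Start 2 is lane 2; the lanes hit are 2, 4, 6, 8.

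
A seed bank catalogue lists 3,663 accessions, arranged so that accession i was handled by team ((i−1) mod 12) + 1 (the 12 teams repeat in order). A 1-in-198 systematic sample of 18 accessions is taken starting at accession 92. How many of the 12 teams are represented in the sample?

Consecutive selections differ by k = 198, so their team numbers differ by 198 mod 12 = 6.
gcd(198, 12) = 6, so the sample visits 12/6 = 2 distinct residues mod 12.
Start 92 is team 8; the teams hit are 2, 8.

2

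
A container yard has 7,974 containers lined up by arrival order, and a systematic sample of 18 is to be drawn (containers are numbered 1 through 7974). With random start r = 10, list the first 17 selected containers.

k = N/n = 7974/18 = 443
container 1: 10
container 2: 10 + 443 = 453
container 3: 453 + 443 = 896
container 4: 896 + 443 = 1339
container 5: 1339 + 443 = 1782
container 6: 1782 + 443 = 2225
container 7: 2225 + 443 = 2668
container 8: 2668 + 443 = 3111
container 9: 3111 + 443 = 3554
container 10: 3554 + 443 = 3997
container 11: 3997 + 443 = 4440
container 12: 4440 + 443 = 4883
container 13: 4883 + 443 = 5326
container 14: 5326 + 443 = 5769
container 15: 5769 + 443 = 6212
container 16: 6212 + 443 = 6655
container 17: 6655 + 443 = 7098

10, 453, 896, 1339, 1782, 2225, 2668, 3111, 3554, 3997, 4440, 4883, 5326, 5769, 6212, 6655, 7098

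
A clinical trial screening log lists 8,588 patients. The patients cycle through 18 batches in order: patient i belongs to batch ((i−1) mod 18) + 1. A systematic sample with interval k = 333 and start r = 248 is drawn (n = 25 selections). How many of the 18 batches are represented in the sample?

Consecutive selections differ by k = 333, so their batch numbers differ by 333 mod 18 = 9.
gcd(333, 18) = 9, so the sample visits 18/9 = 2 distinct residues mod 18.
Start 248 is batch 14; the batches hit are 5, 14.

2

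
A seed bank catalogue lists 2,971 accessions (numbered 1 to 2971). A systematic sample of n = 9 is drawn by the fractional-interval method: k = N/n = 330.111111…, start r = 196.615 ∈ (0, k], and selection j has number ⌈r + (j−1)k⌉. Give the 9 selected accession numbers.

197, 527, 857, 1187, 1518, 1848, 2178, 2508, 2838

j=1: r + 0k = 196.615 → ⌈·⌉ = 197
j=2: r + 1k = 526.726111… → ⌈·⌉ = 527
j=3: r + 2k = 856.837222… → ⌈·⌉ = 857
j=4: r + 3k = 1186.948333… → ⌈·⌉ = 1187
j=5: r + 4k = 1517.059444… → ⌈·⌉ = 1518
j=6: r + 5k = 1847.170555… → ⌈·⌉ = 1848
j=7: r + 6k = 2177.281666… → ⌈·⌉ = 2178
j=8: r + 7k = 2507.392777… → ⌈·⌉ = 2508
j=9: r + 8k = 2837.503888… → ⌈·⌉ = 2838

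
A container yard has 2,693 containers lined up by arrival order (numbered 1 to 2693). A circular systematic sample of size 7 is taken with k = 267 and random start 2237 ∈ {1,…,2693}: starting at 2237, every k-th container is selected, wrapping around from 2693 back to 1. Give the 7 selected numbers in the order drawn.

Selection 1: 2237
Selection 2: 2237 + 267 = 2504
Selection 3: 2504 + 267 = 2771 → 2771 − 2693 = 78
Selection 4: 78 + 267 = 345
Selection 5: 345 + 267 = 612
Selection 6: 612 + 267 = 879
Selection 7: 879 + 267 = 1146

2237, 2504, 78, 345, 612, 879, 1146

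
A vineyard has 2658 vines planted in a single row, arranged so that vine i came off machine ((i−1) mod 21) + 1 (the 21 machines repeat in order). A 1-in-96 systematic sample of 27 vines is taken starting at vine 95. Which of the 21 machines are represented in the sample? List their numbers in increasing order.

Consecutive selections differ by k = 96, so their machine numbers differ by 96 mod 21 = 12.
gcd(96, 21) = 3, so the sample visits 21/3 = 7 distinct residues mod 21.
Start 95 is machine 11; the machines hit are 2, 5, 8, 11, 14, 17, 20.

2, 5, 8, 11, 14, 17, 20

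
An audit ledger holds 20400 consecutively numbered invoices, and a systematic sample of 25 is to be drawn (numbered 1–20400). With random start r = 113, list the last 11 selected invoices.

11537, 12353, 13169, 13985, 14801, 15617, 16433, 17249, 18065, 18881, 19697

k = N/n = 20400/25 = 816
15th selection = 113 + 14×816 = 11537
16th: 11537 + 816 = 12353
17th: 12353 + 816 = 13169
18th: 13169 + 816 = 13985
19th: 13985 + 816 = 14801
20th: 14801 + 816 = 15617
21st: 15617 + 816 = 16433
22nd: 16433 + 816 = 17249
23rd: 17249 + 816 = 18065
24th: 18065 + 816 = 18881
25th: 18881 + 816 = 19697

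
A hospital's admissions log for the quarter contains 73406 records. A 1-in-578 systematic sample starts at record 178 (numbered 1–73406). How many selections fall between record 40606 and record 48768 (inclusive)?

k = 578
First selection ≥ 40606: 178 + ⌈(40606−178)/578⌉·578 = 178 + 70×578 = 40638
Last selection ≤ 48768: 178 + ⌊(48768−178)/578⌋·578 = 178 + 84×578 = 48730
Count = 84 − 70 + 1 = 15

15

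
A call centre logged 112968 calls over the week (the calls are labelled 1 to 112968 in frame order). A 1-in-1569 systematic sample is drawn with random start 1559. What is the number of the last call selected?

k = 1569
72nd selection = r + (72−1)·k = 1559 + 71×1569 = 1559 + 111399 = 112958

112958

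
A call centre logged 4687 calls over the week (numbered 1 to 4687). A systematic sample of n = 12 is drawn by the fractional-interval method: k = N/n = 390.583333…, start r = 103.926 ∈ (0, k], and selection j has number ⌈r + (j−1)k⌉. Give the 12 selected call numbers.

104, 495, 886, 1276, 1667, 2057, 2448, 2839, 3229, 3620, 4010, 4401

j=1: r + 0k = 103.926 → ⌈·⌉ = 104
j=2: r + 1k = 494.509333… → ⌈·⌉ = 495
j=3: r + 2k = 885.092666… → ⌈·⌉ = 886
j=4: r + 3k = 1275.676 → ⌈·⌉ = 1276
j=5: r + 4k = 1666.259333… → ⌈·⌉ = 1667
j=6: r + 5k = 2056.842666… → ⌈·⌉ = 2057
j=7: r + 6k = 2447.426 → ⌈·⌉ = 2448
j=8: r + 7k = 2838.009333… → ⌈·⌉ = 2839
j=9: r + 8k = 3228.592666… → ⌈·⌉ = 3229
j=10: r + 9k = 3619.176 → ⌈·⌉ = 3620
j=11: r + 10k = 4009.759333… → ⌈·⌉ = 4010
j=12: r + 11k = 4400.342666… → ⌈·⌉ = 4401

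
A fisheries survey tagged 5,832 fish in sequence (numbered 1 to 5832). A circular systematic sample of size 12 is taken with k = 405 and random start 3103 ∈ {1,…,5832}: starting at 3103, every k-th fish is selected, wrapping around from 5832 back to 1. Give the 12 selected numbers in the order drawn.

Selection 1: 3103
Selection 2: 3103 + 405 = 3508
Selection 3: 3508 + 405 = 3913
Selection 4: 3913 + 405 = 4318
Selection 5: 4318 + 405 = 4723
Selection 6: 4723 + 405 = 5128
Selection 7: 5128 + 405 = 5533
Selection 8: 5533 + 405 = 5938 → 5938 − 5832 = 106
Selection 9: 106 + 405 = 511
Selection 10: 511 + 405 = 916
Selection 11: 916 + 405 = 1321
Selection 12: 1321 + 405 = 1726

3103, 3508, 3913, 4318, 4723, 5128, 5533, 106, 511, 916, 1321, 1726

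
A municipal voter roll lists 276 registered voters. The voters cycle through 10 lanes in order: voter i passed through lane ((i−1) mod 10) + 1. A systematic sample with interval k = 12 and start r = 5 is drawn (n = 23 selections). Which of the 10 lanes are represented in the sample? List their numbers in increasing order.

Consecutive selections differ by k = 12, so their lane numbers differ by 12 mod 10 = 2.
gcd(12, 10) = 2, so the sample visits 10/2 = 5 distinct residues mod 10.
Start 5 is lane 5; the lanes hit are 1, 3, 5, 7, 9.

1, 3, 5, 7, 9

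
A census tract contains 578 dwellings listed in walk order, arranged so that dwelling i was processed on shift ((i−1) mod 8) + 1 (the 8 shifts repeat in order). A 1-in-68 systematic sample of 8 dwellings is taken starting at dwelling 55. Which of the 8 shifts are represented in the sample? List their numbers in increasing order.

3, 7

Consecutive selections differ by k = 68, so their shift numbers differ by 68 mod 8 = 4.
gcd(68, 8) = 4, so the sample visits 8/4 = 2 distinct residues mod 8.
Start 55 is shift 7; the shifts hit are 3, 7.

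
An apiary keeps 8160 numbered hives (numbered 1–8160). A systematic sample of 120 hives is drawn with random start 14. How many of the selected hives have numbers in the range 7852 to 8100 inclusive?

3

k = 8160/120 = 68
First selection ≥ 7852: 14 + ⌈(7852−14)/68⌉·68 = 14 + 116×68 = 7902
Last selection ≤ 8100: 14 + ⌊(8100−14)/68⌋·68 = 14 + 118×68 = 8038
Count = 118 − 116 + 1 = 3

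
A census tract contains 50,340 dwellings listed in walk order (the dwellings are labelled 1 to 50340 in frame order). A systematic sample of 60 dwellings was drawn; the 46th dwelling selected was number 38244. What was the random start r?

k = 50340/60 = 839
r = 38244 − (46−1)×839 = 38244 − 37755 = 489

489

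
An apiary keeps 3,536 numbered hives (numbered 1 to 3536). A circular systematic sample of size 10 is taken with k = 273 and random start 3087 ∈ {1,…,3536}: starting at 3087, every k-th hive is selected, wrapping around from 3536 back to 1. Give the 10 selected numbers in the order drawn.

Selection 1: 3087
Selection 2: 3087 + 273 = 3360
Selection 3: 3360 + 273 = 3633 → 3633 − 3536 = 97
Selection 4: 97 + 273 = 370
Selection 5: 370 + 273 = 643
Selection 6: 643 + 273 = 916
Selection 7: 916 + 273 = 1189
Selection 8: 1189 + 273 = 1462
Selection 9: 1462 + 273 = 1735
Selection 10: 1735 + 273 = 2008

3087, 3360, 97, 370, 643, 916, 1189, 1462, 1735, 2008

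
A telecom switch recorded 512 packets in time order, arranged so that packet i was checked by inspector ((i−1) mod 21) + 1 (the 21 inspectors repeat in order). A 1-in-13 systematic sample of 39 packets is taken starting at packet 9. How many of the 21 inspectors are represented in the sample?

21

Consecutive selections differ by k = 13, so their inspector numbers differ by 13 mod 21 = 13.
gcd(13, 21) = 1, so the sample visits 21/1 = 21 distinct residues mod 21.
Start 9 is inspector 9; the inspectors hit are 1, 2, 3, 4, 5, 6, 7, 8, 9, 10, 11, 12, 13, 14, 15, 16, 17, 18, 19, 20, 21.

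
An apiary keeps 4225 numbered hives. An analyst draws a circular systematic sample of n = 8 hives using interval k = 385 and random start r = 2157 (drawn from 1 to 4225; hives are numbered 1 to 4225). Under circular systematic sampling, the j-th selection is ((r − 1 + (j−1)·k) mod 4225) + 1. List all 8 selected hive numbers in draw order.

Selection 1: 2157
Selection 2: 2157 + 385 = 2542
Selection 3: 2542 + 385 = 2927
Selection 4: 2927 + 385 = 3312
Selection 5: 3312 + 385 = 3697
Selection 6: 3697 + 385 = 4082
Selection 7: 4082 + 385 = 4467 → 4467 − 4225 = 242
Selection 8: 242 + 385 = 627

2157, 2542, 2927, 3312, 3697, 4082, 242, 627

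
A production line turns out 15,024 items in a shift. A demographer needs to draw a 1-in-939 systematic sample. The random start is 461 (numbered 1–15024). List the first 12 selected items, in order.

461, 1400, 2339, 3278, 4217, 5156, 6095, 7034, 7973, 8912, 9851, 10790

item 1: 461
item 2: 461 + 939 = 1400
item 3: 1400 + 939 = 2339
item 4: 2339 + 939 = 3278
item 5: 3278 + 939 = 4217
item 6: 4217 + 939 = 5156
item 7: 5156 + 939 = 6095
item 8: 6095 + 939 = 7034
item 9: 7034 + 939 = 7973
item 10: 7973 + 939 = 8912
item 11: 8912 + 939 = 9851
item 12: 9851 + 939 = 10790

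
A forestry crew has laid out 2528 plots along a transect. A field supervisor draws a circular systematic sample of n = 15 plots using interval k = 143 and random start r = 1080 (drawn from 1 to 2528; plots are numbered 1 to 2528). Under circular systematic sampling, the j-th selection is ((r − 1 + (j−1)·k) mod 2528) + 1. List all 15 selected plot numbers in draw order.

Selection 1: 1080
Selection 2: 1080 + 143 = 1223
Selection 3: 1223 + 143 = 1366
Selection 4: 1366 + 143 = 1509
Selection 5: 1509 + 143 = 1652
Selection 6: 1652 + 143 = 1795
Selection 7: 1795 + 143 = 1938
Selection 8: 1938 + 143 = 2081
Selection 9: 2081 + 143 = 2224
Selection 10: 2224 + 143 = 2367
Selection 11: 2367 + 143 = 2510
Selection 12: 2510 + 143 = 2653 → 2653 − 2528 = 125
Selection 13: 125 + 143 = 268
Selection 14: 268 + 143 = 411
Selection 15: 411 + 143 = 554

1080, 1223, 1366, 1509, 1652, 1795, 1938, 2081, 2224, 2367, 2510, 125, 268, 411, 554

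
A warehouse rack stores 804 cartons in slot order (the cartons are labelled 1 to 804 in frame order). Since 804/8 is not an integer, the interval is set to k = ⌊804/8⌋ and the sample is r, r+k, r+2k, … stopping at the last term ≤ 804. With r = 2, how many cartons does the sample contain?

9

k = ⌊804/8⌋ = 100
Achieved size = ⌊(804 − 2)/100⌋ + 1 = ⌊802/100⌋ + 1 = 8 + 1 = 9
(last selection: 2 + 8×100 = 802 ≤ 804; next would be 902 > 804)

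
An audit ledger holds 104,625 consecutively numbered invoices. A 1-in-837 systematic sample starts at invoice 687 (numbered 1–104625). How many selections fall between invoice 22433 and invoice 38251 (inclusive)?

19

k = 837
First selection ≥ 22433: 687 + ⌈(22433−687)/837⌉·837 = 687 + 26×837 = 22449
Last selection ≤ 38251: 687 + ⌊(38251−687)/837⌋·837 = 687 + 44×837 = 37515
Count = 44 − 26 + 1 = 19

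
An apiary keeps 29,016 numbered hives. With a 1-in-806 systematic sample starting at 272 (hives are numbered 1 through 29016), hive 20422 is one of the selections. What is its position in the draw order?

k = 806
position = (20422 − 272)/806 + 1 = 20150/806 + 1 = 25 + 1 = 26

26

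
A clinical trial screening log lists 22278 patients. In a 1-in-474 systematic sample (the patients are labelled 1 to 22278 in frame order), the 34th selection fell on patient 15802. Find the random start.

k = 474
r = 15802 − (34−1)×474 = 15802 − 15642 = 160

160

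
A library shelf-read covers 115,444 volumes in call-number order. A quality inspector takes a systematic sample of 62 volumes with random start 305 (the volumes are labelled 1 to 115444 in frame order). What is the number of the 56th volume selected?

k = 115444/62 = 1862
56th selection = r + (56−1)·k = 305 + 55×1862 = 305 + 102410 = 102715

102715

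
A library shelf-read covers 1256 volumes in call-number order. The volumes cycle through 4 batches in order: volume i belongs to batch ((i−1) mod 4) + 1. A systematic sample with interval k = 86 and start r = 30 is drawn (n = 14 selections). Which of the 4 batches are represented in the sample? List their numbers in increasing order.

2, 4

Consecutive selections differ by k = 86, so their batch numbers differ by 86 mod 4 = 2.
gcd(86, 4) = 2, so the sample visits 4/2 = 2 distinct residues mod 4.
Start 30 is batch 2; the batches hit are 2, 4.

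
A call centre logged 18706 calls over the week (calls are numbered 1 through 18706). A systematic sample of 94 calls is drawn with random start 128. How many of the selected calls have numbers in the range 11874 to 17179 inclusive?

26

k = 18706/94 = 199
First selection ≥ 11874: 128 + ⌈(11874−128)/199⌉·199 = 128 + 60×199 = 12068
Last selection ≤ 17179: 128 + ⌊(17179−128)/199⌋·199 = 128 + 85×199 = 17043
Count = 85 − 60 + 1 = 26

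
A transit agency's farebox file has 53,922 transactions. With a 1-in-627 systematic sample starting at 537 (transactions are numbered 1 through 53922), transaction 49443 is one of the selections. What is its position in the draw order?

79

k = 627
position = (49443 − 537)/627 + 1 = 48906/627 + 1 = 78 + 1 = 79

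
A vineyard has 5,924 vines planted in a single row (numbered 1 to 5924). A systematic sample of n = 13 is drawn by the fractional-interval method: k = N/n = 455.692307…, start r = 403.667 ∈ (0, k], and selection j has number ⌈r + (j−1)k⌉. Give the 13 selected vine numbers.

404, 860, 1316, 1771, 2227, 2683, 3138, 3594, 4050, 4505, 4961, 5417, 5872

j=1: r + 0k = 403.667 → ⌈·⌉ = 404
j=2: r + 1k = 859.359307… → ⌈·⌉ = 860
j=3: r + 2k = 1315.051615… → ⌈·⌉ = 1316
j=4: r + 3k = 1770.743923… → ⌈·⌉ = 1771
j=5: r + 4k = 2226.436230… → ⌈·⌉ = 2227
j=6: r + 5k = 2682.128538… → ⌈·⌉ = 2683
j=7: r + 6k = 3137.820846… → ⌈·⌉ = 3138
j=8: r + 7k = 3593.513153… → ⌈·⌉ = 3594
j=9: r + 8k = 4049.205461… → ⌈·⌉ = 4050
j=10: r + 9k = 4504.897769… → ⌈·⌉ = 4505
j=11: r + 10k = 4960.590076… → ⌈·⌉ = 4961
j=12: r + 11k = 5416.282384… → ⌈·⌉ = 5417
j=13: r + 12k = 5871.974692… → ⌈·⌉ = 5872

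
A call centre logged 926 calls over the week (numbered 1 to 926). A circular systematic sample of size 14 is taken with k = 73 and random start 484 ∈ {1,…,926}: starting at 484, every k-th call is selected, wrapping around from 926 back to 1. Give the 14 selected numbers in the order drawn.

484, 557, 630, 703, 776, 849, 922, 69, 142, 215, 288, 361, 434, 507

Selection 1: 484
Selection 2: 484 + 73 = 557
Selection 3: 557 + 73 = 630
Selection 4: 630 + 73 = 703
Selection 5: 703 + 73 = 776
Selection 6: 776 + 73 = 849
Selection 7: 849 + 73 = 922
Selection 8: 922 + 73 = 995 → 995 − 926 = 69
Selection 9: 69 + 73 = 142
Selection 10: 142 + 73 = 215
Selection 11: 215 + 73 = 288
Selection 12: 288 + 73 = 361
Selection 13: 361 + 73 = 434
Selection 14: 434 + 73 = 507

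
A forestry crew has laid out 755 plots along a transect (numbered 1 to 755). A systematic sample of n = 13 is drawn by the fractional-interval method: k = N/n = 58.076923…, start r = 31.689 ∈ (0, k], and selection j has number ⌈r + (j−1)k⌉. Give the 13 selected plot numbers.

32, 90, 148, 206, 264, 323, 381, 439, 497, 555, 613, 671, 729

j=1: r + 0k = 31.689 → ⌈·⌉ = 32
j=2: r + 1k = 89.765923… → ⌈·⌉ = 90
j=3: r + 2k = 147.842846… → ⌈·⌉ = 148
j=4: r + 3k = 205.919769… → ⌈·⌉ = 206
j=5: r + 4k = 263.996692… → ⌈·⌉ = 264
j=6: r + 5k = 322.073615… → ⌈·⌉ = 323
j=7: r + 6k = 380.150538… → ⌈·⌉ = 381
j=8: r + 7k = 438.227461… → ⌈·⌉ = 439
j=9: r + 8k = 496.304384… → ⌈·⌉ = 497
j=10: r + 9k = 554.381307… → ⌈·⌉ = 555
j=11: r + 10k = 612.458230… → ⌈·⌉ = 613
j=12: r + 11k = 670.535153… → ⌈·⌉ = 671
j=13: r + 12k = 728.612076… → ⌈·⌉ = 729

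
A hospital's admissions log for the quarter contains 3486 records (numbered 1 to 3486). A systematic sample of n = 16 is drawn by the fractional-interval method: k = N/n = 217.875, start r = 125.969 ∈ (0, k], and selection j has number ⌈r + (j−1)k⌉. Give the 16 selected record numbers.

j=1: r + 0k = 125.969 → ⌈·⌉ = 126
j=2: r + 1k = 343.844 → ⌈·⌉ = 344
j=3: r + 2k = 561.719 → ⌈·⌉ = 562
j=4: r + 3k = 779.594 → ⌈·⌉ = 780
j=5: r + 4k = 997.469 → ⌈·⌉ = 998
j=6: r + 5k = 1215.344 → ⌈·⌉ = 1216
j=7: r + 6k = 1433.219 → ⌈·⌉ = 1434
j=8: r + 7k = 1651.094 → ⌈·⌉ = 1652
j=9: r + 8k = 1868.969 → ⌈·⌉ = 1869
j=10: r + 9k = 2086.844 → ⌈·⌉ = 2087
j=11: r + 10k = 2304.719 → ⌈·⌉ = 2305
j=12: r + 11k = 2522.594 → ⌈·⌉ = 2523
j=13: r + 12k = 2740.469 → ⌈·⌉ = 2741
j=14: r + 13k = 2958.344 → ⌈·⌉ = 2959
j=15: r + 14k = 3176.219 → ⌈·⌉ = 3177
j=16: r + 15k = 3394.094 → ⌈·⌉ = 3395

126, 344, 562, 780, 998, 1216, 1434, 1652, 1869, 2087, 2305, 2523, 2741, 2959, 3177, 3395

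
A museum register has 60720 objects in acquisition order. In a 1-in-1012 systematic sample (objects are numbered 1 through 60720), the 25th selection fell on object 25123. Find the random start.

835

k = 1012
r = 25123 − (25−1)×1012 = 25123 − 24288 = 835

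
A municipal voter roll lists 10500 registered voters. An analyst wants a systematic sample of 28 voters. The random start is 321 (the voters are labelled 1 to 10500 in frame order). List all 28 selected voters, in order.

k = N/n = 10500/28 = 375
voter 1: 321
voter 2: 321 + 375 = 696
voter 3: 696 + 375 = 1071
voter 4: 1071 + 375 = 1446
voter 5: 1446 + 375 = 1821
voter 6: 1821 + 375 = 2196
voter 7: 2196 + 375 = 2571
voter 8: 2571 + 375 = 2946
voter 9: 2946 + 375 = 3321
voter 10: 3321 + 375 = 3696
voter 11: 3696 + 375 = 4071
voter 12: 4071 + 375 = 4446
voter 13: 4446 + 375 = 4821
voter 14: 4821 + 375 = 5196
voter 15: 5196 + 375 = 5571
voter 16: 5571 + 375 = 5946
voter 17: 5946 + 375 = 6321
voter 18: 6321 + 375 = 6696
voter 19: 6696 + 375 = 7071
voter 20: 7071 + 375 = 7446
voter 21: 7446 + 375 = 7821
voter 22: 7821 + 375 = 8196
voter 23: 8196 + 375 = 8571
voter 24: 8571 + 375 = 8946
voter 25: 8946 + 375 = 9321
voter 26: 9321 + 375 = 9696
voter 27: 9696 + 375 = 10071
voter 28: 10071 + 375 = 10446

321, 696, 1071, 1446, 1821, 2196, 2571, 2946, 3321, 3696, 4071, 4446, 4821, 5196, 5571, 5946, 6321, 6696, 7071, 7446, 7821, 8196, 8571, 8946, 9321, 9696, 10071, 10446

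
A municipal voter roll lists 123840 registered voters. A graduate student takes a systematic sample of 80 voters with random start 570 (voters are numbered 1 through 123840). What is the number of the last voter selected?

k = 123840/80 = 1548
80th selection = r + (80−1)·k = 570 + 79×1548 = 570 + 122292 = 122862

122862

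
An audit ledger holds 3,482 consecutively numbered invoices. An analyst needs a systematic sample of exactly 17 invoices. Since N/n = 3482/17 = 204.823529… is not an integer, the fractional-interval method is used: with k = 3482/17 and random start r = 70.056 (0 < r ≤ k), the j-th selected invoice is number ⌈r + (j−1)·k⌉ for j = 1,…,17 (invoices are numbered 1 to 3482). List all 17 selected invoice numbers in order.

71, 275, 480, 685, 890, 1095, 1299, 1504, 1709, 1914, 2119, 2324, 2528, 2733, 2938, 3143, 3348

j=1: r + 0k = 70.056 → ⌈·⌉ = 71
j=2: r + 1k = 274.879529… → ⌈·⌉ = 275
j=3: r + 2k = 479.703058… → ⌈·⌉ = 480
j=4: r + 3k = 684.526588… → ⌈·⌉ = 685
j=5: r + 4k = 889.350117… → ⌈·⌉ = 890
j=6: r + 5k = 1094.173647… → ⌈·⌉ = 1095
j=7: r + 6k = 1298.997176… → ⌈·⌉ = 1299
j=8: r + 7k = 1503.820705… → ⌈·⌉ = 1504
j=9: r + 8k = 1708.644235… → ⌈·⌉ = 1709
j=10: r + 9k = 1913.467764… → ⌈·⌉ = 1914
j=11: r + 10k = 2118.291294… → ⌈·⌉ = 2119
j=12: r + 11k = 2323.114823… → ⌈·⌉ = 2324
j=13: r + 12k = 2527.938352… → ⌈·⌉ = 2528
j=14: r + 13k = 2732.761882… → ⌈·⌉ = 2733
j=15: r + 14k = 2937.585411… → ⌈·⌉ = 2938
j=16: r + 15k = 3142.408941… → ⌈·⌉ = 3143
j=17: r + 16k = 3347.232470… → ⌈·⌉ = 3348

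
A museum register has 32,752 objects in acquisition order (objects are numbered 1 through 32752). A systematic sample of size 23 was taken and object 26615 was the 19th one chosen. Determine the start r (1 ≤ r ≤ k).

983

k = 32752/23 = 1424
r = 26615 − (19−1)×1424 = 26615 − 25632 = 983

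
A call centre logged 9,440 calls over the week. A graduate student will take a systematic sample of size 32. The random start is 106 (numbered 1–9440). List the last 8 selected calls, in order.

7186, 7481, 7776, 8071, 8366, 8661, 8956, 9251

k = N/n = 9440/32 = 295
25th selection = 106 + 24×295 = 7186
26th: 7186 + 295 = 7481
27th: 7481 + 295 = 7776
28th: 7776 + 295 = 8071
29th: 8071 + 295 = 8366
30th: 8366 + 295 = 8661
31st: 8661 + 295 = 8956
32nd: 8956 + 295 = 9251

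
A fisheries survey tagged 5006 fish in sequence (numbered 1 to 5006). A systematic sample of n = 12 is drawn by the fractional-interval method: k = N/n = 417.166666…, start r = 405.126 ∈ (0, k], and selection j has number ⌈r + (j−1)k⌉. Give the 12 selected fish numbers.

j=1: r + 0k = 405.126 → ⌈·⌉ = 406
j=2: r + 1k = 822.292666… → ⌈·⌉ = 823
j=3: r + 2k = 1239.459333… → ⌈·⌉ = 1240
j=4: r + 3k = 1656.626 → ⌈·⌉ = 1657
j=5: r + 4k = 2073.792666… → ⌈·⌉ = 2074
j=6: r + 5k = 2490.959333… → ⌈·⌉ = 2491
j=7: r + 6k = 2908.126 → ⌈·⌉ = 2909
j=8: r + 7k = 3325.292666… → ⌈·⌉ = 3326
j=9: r + 8k = 3742.459333… → ⌈·⌉ = 3743
j=10: r + 9k = 4159.626 → ⌈·⌉ = 4160
j=11: r + 10k = 4576.792666… → ⌈·⌉ = 4577
j=12: r + 11k = 4993.959333… → ⌈·⌉ = 4994

406, 823, 1240, 1657, 2074, 2491, 2909, 3326, 3743, 4160, 4577, 4994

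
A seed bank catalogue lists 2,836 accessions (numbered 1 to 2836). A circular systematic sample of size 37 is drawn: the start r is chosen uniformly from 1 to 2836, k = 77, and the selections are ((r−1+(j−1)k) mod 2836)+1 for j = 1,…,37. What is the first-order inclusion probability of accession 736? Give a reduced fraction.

For each position j, as r ranges over 1…2836 the j-th selection hits every accession exactly once, so accession 736 is selected for exactly 37 of the 2836 starts.
Inclusion probability = 37/2836.

37/2836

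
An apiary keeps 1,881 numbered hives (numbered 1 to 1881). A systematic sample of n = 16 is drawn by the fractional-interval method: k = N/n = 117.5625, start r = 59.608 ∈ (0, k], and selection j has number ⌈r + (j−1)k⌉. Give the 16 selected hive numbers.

j=1: r + 0k = 59.608 → ⌈·⌉ = 60
j=2: r + 1k = 177.1705 → ⌈·⌉ = 178
j=3: r + 2k = 294.733 → ⌈·⌉ = 295
j=4: r + 3k = 412.2955 → ⌈·⌉ = 413
j=5: r + 4k = 529.858 → ⌈·⌉ = 530
j=6: r + 5k = 647.4205 → ⌈·⌉ = 648
j=7: r + 6k = 764.983 → ⌈·⌉ = 765
j=8: r + 7k = 882.5455 → ⌈·⌉ = 883
j=9: r + 8k = 1000.108 → ⌈·⌉ = 1001
j=10: r + 9k = 1117.6705 → ⌈·⌉ = 1118
j=11: r + 10k = 1235.233 → ⌈·⌉ = 1236
j=12: r + 11k = 1352.7955 → ⌈·⌉ = 1353
j=13: r + 12k = 1470.358 → ⌈·⌉ = 1471
j=14: r + 13k = 1587.9205 → ⌈·⌉ = 1588
j=15: r + 14k = 1705.483 → ⌈·⌉ = 1706
j=16: r + 15k = 1823.0455 → ⌈·⌉ = 1824

60, 178, 295, 413, 530, 648, 765, 883, 1001, 1118, 1236, 1353, 1471, 1588, 1706, 1824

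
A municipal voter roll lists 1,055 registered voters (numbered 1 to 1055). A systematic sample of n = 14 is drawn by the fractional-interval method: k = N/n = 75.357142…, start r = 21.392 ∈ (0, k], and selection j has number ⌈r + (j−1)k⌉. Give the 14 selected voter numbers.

22, 97, 173, 248, 323, 399, 474, 549, 625, 700, 775, 851, 926, 1002

j=1: r + 0k = 21.392 → ⌈·⌉ = 22
j=2: r + 1k = 96.749142… → ⌈·⌉ = 97
j=3: r + 2k = 172.106285… → ⌈·⌉ = 173
j=4: r + 3k = 247.463428… → ⌈·⌉ = 248
j=5: r + 4k = 322.820571… → ⌈·⌉ = 323
j=6: r + 5k = 398.177714… → ⌈·⌉ = 399
j=7: r + 6k = 473.534857… → ⌈·⌉ = 474
j=8: r + 7k = 548.892 → ⌈·⌉ = 549
j=9: r + 8k = 624.249142… → ⌈·⌉ = 625
j=10: r + 9k = 699.606285… → ⌈·⌉ = 700
j=11: r + 10k = 774.963428… → ⌈·⌉ = 775
j=12: r + 11k = 850.320571… → ⌈·⌉ = 851
j=13: r + 12k = 925.677714… → ⌈·⌉ = 926
j=14: r + 13k = 1001.034857… → ⌈·⌉ = 1002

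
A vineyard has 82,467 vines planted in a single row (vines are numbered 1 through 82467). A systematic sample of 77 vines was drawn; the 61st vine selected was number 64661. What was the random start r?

k = 82467/77 = 1071
r = 64661 − (61−1)×1071 = 64661 − 64260 = 401

401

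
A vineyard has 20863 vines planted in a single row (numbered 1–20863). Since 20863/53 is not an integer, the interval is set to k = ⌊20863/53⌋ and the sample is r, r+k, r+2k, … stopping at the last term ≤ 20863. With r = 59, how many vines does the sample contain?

k = ⌊20863/53⌋ = 393
Achieved size = ⌊(20863 − 59)/393⌋ + 1 = ⌊20804/393⌋ + 1 = 52 + 1 = 53
(last selection: 59 + 52×393 = 20495 ≤ 20863; next would be 20888 > 20863)

53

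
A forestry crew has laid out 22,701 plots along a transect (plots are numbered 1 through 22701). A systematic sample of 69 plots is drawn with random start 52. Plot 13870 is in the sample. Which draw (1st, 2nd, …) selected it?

43

k = 22701/69 = 329
position = (13870 − 52)/329 + 1 = 13818/329 + 1 = 42 + 1 = 43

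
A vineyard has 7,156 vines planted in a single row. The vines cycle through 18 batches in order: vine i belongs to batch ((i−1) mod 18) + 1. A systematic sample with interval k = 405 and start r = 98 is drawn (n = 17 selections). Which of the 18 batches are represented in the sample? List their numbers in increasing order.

8, 17

Consecutive selections differ by k = 405, so their batch numbers differ by 405 mod 18 = 9.
gcd(405, 18) = 9, so the sample visits 18/9 = 2 distinct residues mod 18.
Start 98 is batch 8; the batches hit are 8, 17.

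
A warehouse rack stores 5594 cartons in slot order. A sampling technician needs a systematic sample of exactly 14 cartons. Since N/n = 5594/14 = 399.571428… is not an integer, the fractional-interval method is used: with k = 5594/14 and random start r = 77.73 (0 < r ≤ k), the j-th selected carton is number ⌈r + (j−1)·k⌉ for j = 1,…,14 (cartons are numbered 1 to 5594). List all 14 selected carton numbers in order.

j=1: r + 0k = 77.73 → ⌈·⌉ = 78
j=2: r + 1k = 477.301428… → ⌈·⌉ = 478
j=3: r + 2k = 876.872857… → ⌈·⌉ = 877
j=4: r + 3k = 1276.444285… → ⌈·⌉ = 1277
j=5: r + 4k = 1676.015714… → ⌈·⌉ = 1677
j=6: r + 5k = 2075.587142… → ⌈·⌉ = 2076
j=7: r + 6k = 2475.158571… → ⌈·⌉ = 2476
j=8: r + 7k = 2874.73 → ⌈·⌉ = 2875
j=9: r + 8k = 3274.301428… → ⌈·⌉ = 3275
j=10: r + 9k = 3673.872857… → ⌈·⌉ = 3674
j=11: r + 10k = 4073.444285… → ⌈·⌉ = 4074
j=12: r + 11k = 4473.015714… → ⌈·⌉ = 4474
j=13: r + 12k = 4872.587142… → ⌈·⌉ = 4873
j=14: r + 13k = 5272.158571… → ⌈·⌉ = 5273

78, 478, 877, 1277, 1677, 2076, 2476, 2875, 3275, 3674, 4074, 4474, 4873, 5273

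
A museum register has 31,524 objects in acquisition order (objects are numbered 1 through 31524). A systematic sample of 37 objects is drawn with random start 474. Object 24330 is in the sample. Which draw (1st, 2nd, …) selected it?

29

k = 31524/37 = 852
position = (24330 − 474)/852 + 1 = 23856/852 + 1 = 28 + 1 = 29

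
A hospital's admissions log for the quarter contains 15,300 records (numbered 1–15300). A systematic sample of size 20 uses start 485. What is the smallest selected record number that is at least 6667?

k = 15300/20 = 765
Steps past start: ⌈(6667 − 485)/765⌉ = ⌈6182/765⌉ = 9
Selected record: 485 + 9×765 = 7370

7370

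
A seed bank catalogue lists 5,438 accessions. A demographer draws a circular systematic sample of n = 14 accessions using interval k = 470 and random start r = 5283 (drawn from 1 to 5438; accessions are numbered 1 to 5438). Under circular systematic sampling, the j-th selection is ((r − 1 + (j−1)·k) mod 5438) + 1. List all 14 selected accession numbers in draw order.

5283, 315, 785, 1255, 1725, 2195, 2665, 3135, 3605, 4075, 4545, 5015, 47, 517

Selection 1: 5283
Selection 2: 5283 + 470 = 5753 → 5753 − 5438 = 315
Selection 3: 315 + 470 = 785
Selection 4: 785 + 470 = 1255
Selection 5: 1255 + 470 = 1725
Selection 6: 1725 + 470 = 2195
Selection 7: 2195 + 470 = 2665
Selection 8: 2665 + 470 = 3135
Selection 9: 3135 + 470 = 3605
Selection 10: 3605 + 470 = 4075
Selection 11: 4075 + 470 = 4545
Selection 12: 4545 + 470 = 5015
Selection 13: 5015 + 470 = 5485 → 5485 − 5438 = 47
Selection 14: 47 + 470 = 517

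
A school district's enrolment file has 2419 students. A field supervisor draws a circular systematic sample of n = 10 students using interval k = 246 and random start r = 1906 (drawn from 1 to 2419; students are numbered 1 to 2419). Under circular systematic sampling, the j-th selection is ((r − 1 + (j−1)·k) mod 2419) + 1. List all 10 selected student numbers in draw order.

1906, 2152, 2398, 225, 471, 717, 963, 1209, 1455, 1701

Selection 1: 1906
Selection 2: 1906 + 246 = 2152
Selection 3: 2152 + 246 = 2398
Selection 4: 2398 + 246 = 2644 → 2644 − 2419 = 225
Selection 5: 225 + 246 = 471
Selection 6: 471 + 246 = 717
Selection 7: 717 + 246 = 963
Selection 8: 963 + 246 = 1209
Selection 9: 1209 + 246 = 1455
Selection 10: 1455 + 246 = 1701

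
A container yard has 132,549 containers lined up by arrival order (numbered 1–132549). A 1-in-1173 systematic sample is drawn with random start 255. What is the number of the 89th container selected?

103479

k = 1173
89th selection = r + (89−1)·k = 255 + 88×1173 = 255 + 103224 = 103479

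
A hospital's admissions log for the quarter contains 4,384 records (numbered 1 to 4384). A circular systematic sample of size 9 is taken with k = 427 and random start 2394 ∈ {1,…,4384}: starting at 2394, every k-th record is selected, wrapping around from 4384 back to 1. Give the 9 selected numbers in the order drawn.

Selection 1: 2394
Selection 2: 2394 + 427 = 2821
Selection 3: 2821 + 427 = 3248
Selection 4: 3248 + 427 = 3675
Selection 5: 3675 + 427 = 4102
Selection 6: 4102 + 427 = 4529 → 4529 − 4384 = 145
Selection 7: 145 + 427 = 572
Selection 8: 572 + 427 = 999
Selection 9: 999 + 427 = 1426

2394, 2821, 3248, 3675, 4102, 145, 572, 999, 1426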